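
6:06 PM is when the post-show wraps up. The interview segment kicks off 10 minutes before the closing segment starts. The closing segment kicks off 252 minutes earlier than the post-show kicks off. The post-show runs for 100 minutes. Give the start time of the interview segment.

The post-show starts at 6:06 PM − 100 min = 4:26 PM.
The closing segment starts at 4:26 PM − 252 min = 12:14 PM.
The interview segment starts at 12:14 PM − 10 min = 12:04 PM.

12:04 PM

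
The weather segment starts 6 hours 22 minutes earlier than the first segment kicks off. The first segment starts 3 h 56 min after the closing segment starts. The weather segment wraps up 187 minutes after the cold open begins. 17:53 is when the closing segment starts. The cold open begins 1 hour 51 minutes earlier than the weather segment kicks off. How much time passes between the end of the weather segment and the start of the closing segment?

The first segment starts at 17:53 + 236 min = 21:49.
The weather segment starts at 21:49 − 382 min = 15:27.
The cold open starts at 15:27 − 111 min = 13:36.
The weather segment ends at 13:36 + 187 min = 16:43.
From 16:43 to 17:53 is 1 hour 10 minutes.

1 hour 10 minutes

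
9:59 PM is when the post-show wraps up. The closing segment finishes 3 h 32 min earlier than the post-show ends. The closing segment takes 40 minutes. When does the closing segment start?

5:47 PM

The closing segment ends at 9:59 PM − 212 min = 6:27 PM.
The closing segment starts at 6:27 PM − 40 min = 5:47 PM.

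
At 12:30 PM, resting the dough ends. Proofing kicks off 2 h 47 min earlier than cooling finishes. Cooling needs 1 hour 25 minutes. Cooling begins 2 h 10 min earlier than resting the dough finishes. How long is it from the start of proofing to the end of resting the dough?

3 hours 32 minutes

Cooling starts at 12:30 PM − 130 min = 10:20 AM.
Cooling ends at 10:20 AM + 85 min = 11:45 AM.
Proofing starts at 11:45 AM − 167 min = 8:58 AM.
From 8:58 AM to 12:30 PM is 3 hours 32 minutes.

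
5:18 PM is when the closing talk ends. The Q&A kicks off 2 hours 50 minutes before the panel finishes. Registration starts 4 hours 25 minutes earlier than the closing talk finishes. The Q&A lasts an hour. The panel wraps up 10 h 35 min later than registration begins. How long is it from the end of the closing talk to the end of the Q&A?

Registration starts at 5:18 PM − 265 min = 12:53 PM.
The panel ends at 12:53 PM + 635 min = 11:28 PM.
The Q&A starts at 11:28 PM − 170 min = 8:38 PM.
The Q&A ends at 8:38 PM + 60 min = 9:38 PM.
From 5:18 PM to 9:38 PM is 4 h 20 min.

4 h 20 min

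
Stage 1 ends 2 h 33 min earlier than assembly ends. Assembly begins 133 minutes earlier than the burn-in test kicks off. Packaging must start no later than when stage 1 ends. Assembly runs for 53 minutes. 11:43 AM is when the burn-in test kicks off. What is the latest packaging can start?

7:50 AM

Assembly starts at 11:43 AM − 133 min = 9:30 AM.
Assembly ends at 9:30 AM + 53 min = 10:23 AM.
Stage 1 ends at 10:23 AM − 153 min = 7:50 AM.
Packaging is bounded by stage 1, so the latest it can start is 7:50 AM.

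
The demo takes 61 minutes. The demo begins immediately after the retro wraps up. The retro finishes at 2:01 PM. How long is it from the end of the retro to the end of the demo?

1 hour 1 minute

The demo starts at 2:01 PM.
The demo ends at 2:01 PM + 61 min = 3:02 PM.
From 2:01 PM to 3:02 PM is 1 hour 1 minute.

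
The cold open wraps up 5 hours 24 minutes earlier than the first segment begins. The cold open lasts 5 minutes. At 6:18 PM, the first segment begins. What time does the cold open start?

The cold open ends at 6:18 PM − 324 min = 12:54 PM.
The cold open starts at 12:54 PM − 5 min = 12:49 PM.

12:49 PM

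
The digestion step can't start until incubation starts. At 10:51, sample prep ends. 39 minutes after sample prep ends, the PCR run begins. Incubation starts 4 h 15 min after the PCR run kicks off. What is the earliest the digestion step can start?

The PCR run starts at 10:51 + 39 min = 11:30.
Incubation starts at 11:30 + 255 min = 15:45.
The digestion step is bounded by incubation, so the earliest it can start is 15:45.

15:45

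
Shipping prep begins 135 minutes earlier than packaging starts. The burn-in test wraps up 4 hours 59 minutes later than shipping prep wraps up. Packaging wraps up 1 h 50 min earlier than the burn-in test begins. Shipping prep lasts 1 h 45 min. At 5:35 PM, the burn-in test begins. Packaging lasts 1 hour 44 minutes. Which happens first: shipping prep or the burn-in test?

Packaging ends at 5:35 PM − 110 min = 3:45 PM.
Packaging starts at 3:45 PM − 104 min = 2:01 PM.
Shipping prep starts at 2:01 PM − 135 min = 11:46 AM.
Shipping prep starts at 11:46 AM and the burn-in test starts at 5:35 PM, so shipping prep is first.

shipping prep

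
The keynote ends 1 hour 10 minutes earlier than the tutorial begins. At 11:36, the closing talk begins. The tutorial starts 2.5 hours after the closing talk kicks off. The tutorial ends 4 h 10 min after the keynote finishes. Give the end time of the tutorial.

17:06

The tutorial starts at 11:36 + 150 min = 14:06.
The keynote ends at 14:06 − 70 min = 12:56.
The tutorial ends at 12:56 + 250 min = 17:06.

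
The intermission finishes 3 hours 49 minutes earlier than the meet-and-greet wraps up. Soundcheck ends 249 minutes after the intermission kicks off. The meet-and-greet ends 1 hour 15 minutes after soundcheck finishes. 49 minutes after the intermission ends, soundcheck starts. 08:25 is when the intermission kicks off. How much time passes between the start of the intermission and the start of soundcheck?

Soundcheck ends at 08:25 + 249 min = 12:34.
The meet-and-greet ends at 12:34 + 75 min = 13:49.
The intermission ends at 13:49 − 229 min = 10:00.
Soundcheck starts at 10:00 + 49 min = 10:49.
From 08:25 to 10:49 is 144 minutes.

144 minutes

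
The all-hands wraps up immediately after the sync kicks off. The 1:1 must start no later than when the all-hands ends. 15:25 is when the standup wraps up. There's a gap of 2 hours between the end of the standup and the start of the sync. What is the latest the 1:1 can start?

The sync starts at 15:25 + 120 min = 17:25.
So the all-hands ends at 17:25.
The 1:1 is bounded by the all-hands, so the latest it can start is 17:25.

17:25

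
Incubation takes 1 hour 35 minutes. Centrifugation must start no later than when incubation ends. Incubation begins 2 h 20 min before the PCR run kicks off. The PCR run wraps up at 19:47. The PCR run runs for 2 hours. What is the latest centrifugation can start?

17:02

The PCR run starts at 19:47 − 120 min = 17:47.
Incubation starts at 17:47 − 140 min = 15:27.
Incubation ends at 15:27 + 95 min = 17:02.
Centrifugation is bounded by incubation, so the latest it can start is 17:02.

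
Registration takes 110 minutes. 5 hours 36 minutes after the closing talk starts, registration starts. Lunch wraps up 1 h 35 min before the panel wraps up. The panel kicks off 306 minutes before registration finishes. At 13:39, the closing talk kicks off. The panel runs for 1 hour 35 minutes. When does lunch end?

Registration starts at 13:39 + 336 min = 19:15.
Registration ends at 19:15 + 110 min = 21:05.
The panel starts at 21:05 − 306 min = 15:59.
The panel ends at 15:59 + 95 min = 17:34.
Lunch ends at 17:34 − 95 min = 15:59.

15:59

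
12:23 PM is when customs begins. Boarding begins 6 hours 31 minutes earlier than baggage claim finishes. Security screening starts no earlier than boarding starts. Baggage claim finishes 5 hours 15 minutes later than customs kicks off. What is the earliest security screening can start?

Baggage claim ends at 12:23 PM + 315 min = 5:38 PM.
Boarding starts at 5:38 PM − 391 min = 11:07 AM.
Security screening is bounded by boarding, so the earliest it can start is 11:07 AM.

11:07 AM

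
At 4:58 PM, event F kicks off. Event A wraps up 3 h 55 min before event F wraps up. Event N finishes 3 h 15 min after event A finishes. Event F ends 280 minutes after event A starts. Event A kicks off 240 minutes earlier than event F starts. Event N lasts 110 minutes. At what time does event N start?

Event A starts at 4:58 PM − 240 min = 12:58 PM.
Event F ends at 12:58 PM + 280 min = 5:38 PM.
Event A ends at 5:38 PM − 235 min = 1:43 PM.
Event N ends at 1:43 PM + 195 min = 4:58 PM.
Event N starts at 4:58 PM − 110 min = 3:08 PM.

3:08 PM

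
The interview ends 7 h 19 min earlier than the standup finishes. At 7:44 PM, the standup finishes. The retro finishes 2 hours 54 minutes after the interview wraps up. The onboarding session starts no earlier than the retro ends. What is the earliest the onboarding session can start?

3:19 PM

The interview ends at 7:44 PM − 439 min = 12:25 PM.
The retro ends at 12:25 PM + 174 min = 3:19 PM.
The onboarding session is bounded by the retro, so the earliest it can start is 3:19 PM.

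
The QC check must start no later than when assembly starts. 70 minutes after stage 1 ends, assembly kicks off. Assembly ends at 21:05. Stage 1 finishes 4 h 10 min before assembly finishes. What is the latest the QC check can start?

Stage 1 ends at 21:05 − 250 min = 16:55.
Assembly starts at 16:55 + 70 min = 18:05.
The QC check is bounded by assembly, so the latest it can start is 18:05.

18:05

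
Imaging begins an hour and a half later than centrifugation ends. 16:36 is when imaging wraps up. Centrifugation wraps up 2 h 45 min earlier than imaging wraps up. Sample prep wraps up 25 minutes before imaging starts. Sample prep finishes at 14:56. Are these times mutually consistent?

Centrifugation ends at 16:36 − 165 min = 13:51.
Imaging starts at 13:51 + 90 min = 15:21.
Sample prep ends at 15:21 − 25 min = 14:56.
That matches the stated 14:56, so the schedule is consistent.

Yes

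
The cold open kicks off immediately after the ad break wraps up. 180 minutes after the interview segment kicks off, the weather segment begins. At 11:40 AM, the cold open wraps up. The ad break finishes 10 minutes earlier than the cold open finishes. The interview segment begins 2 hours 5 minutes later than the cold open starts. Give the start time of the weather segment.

4:35 PM

The ad break ends at 11:40 AM − 10 min = 11:30 AM.
So the cold open starts at 11:30 AM.
The interview segment starts at 11:30 AM + 125 min = 1:35 PM.
The weather segment starts at 1:35 PM + 180 min = 4:35 PM.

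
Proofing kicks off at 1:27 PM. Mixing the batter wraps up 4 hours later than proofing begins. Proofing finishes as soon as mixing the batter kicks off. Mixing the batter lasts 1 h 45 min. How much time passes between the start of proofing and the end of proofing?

Mixing the batter ends at 1:27 PM + 240 min = 5:27 PM.
Mixing the batter starts at 5:27 PM − 105 min = 3:42 PM.
So proofing ends at 3:42 PM.
From 1:27 PM to 3:42 PM is 2 h 15 min.

2 h 15 min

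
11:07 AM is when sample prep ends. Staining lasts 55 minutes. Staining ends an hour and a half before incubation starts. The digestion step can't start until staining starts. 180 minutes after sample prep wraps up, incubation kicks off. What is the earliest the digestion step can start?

11:42 AM

Incubation starts at 11:07 AM + 180 min = 2:07 PM.
Staining ends at 2:07 PM − 90 min = 12:37 PM.
Staining starts at 12:37 PM − 55 min = 11:42 AM.
The digestion step is bounded by staining, so the earliest it can start is 11:42 AM.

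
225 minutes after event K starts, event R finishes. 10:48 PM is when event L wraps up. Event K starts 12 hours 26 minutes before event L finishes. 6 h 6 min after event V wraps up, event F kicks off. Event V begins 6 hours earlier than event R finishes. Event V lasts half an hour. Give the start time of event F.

Event K starts at 10:48 PM − 746 min = 10:22 AM.
Event R ends at 10:22 AM + 225 min = 2:07 PM.
Event V starts at 2:07 PM − 360 min = 8:07 AM.
Event V ends at 8:07 AM + 30 min = 8:37 AM.
Event F starts at 8:37 AM + 366 min = 2:43 PM.

2:43 PM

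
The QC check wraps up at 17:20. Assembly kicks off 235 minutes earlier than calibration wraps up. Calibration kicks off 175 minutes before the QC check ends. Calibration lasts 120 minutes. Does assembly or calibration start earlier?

Calibration starts at 17:20 − 175 min = 14:25.
Calibration ends at 14:25 + 120 min = 16:25.
Assembly starts at 16:25 − 235 min = 12:30.
Assembly starts at 12:30 and calibration starts at 14:25, so assembly is first.

assembly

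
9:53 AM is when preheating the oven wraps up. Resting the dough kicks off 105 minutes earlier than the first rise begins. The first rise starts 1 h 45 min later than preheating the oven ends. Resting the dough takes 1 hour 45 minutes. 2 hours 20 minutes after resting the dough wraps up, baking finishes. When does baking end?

1:58 PM

The first rise starts at 9:53 AM + 105 min = 11:38 AM.
Resting the dough starts at 11:38 AM − 105 min = 9:53 AM.
Resting the dough ends at 9:53 AM + 105 min = 11:38 AM.
Baking ends at 11:38 AM + 140 min = 1:58 PM.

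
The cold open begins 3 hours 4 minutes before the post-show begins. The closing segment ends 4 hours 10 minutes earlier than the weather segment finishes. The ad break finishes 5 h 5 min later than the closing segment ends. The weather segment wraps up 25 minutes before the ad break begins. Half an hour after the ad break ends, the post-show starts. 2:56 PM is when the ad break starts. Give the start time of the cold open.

The weather segment ends at 2:56 PM − 25 min = 2:31 PM.
The closing segment ends at 2:31 PM − 250 min = 10:21 AM.
The ad break ends at 10:21 AM + 305 min = 3:26 PM.
The post-show starts at 3:26 PM + 30 min = 3:56 PM.
The cold open starts at 3:56 PM − 184 min = 12:52 PM.

12:52 PM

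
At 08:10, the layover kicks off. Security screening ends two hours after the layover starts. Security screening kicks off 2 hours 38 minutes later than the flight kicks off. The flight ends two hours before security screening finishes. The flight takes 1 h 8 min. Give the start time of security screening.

Security screening ends at 08:10 + 120 min = 10:10.
The flight ends at 10:10 − 120 min = 08:10.
The flight starts at 08:10 − 68 min = 07:02.
Security screening starts at 07:02 + 158 min = 09:40.

09:40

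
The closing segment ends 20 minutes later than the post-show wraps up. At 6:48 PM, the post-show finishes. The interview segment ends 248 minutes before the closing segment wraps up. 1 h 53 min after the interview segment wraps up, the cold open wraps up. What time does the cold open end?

The closing segment ends at 6:48 PM + 20 min = 7:08 PM.
The interview segment ends at 7:08 PM − 248 min = 3:00 PM.
The cold open ends at 3:00 PM + 113 min = 4:53 PM.

4:53 PM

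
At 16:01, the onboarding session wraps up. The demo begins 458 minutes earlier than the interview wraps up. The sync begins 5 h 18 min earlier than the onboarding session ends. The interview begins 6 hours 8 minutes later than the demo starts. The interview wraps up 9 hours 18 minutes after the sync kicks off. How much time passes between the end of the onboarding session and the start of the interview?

2 h 30 min

The sync starts at 16:01 − 318 min = 10:43.
The interview ends at 10:43 + 558 min = 20:01.
The demo starts at 20:01 − 458 min = 12:23.
The interview starts at 12:23 + 368 min = 18:31.
From 16:01 to 18:31 is 2 h 30 min.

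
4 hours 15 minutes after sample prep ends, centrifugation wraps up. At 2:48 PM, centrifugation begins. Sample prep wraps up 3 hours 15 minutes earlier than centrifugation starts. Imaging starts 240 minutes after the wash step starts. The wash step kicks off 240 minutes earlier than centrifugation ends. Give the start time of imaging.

Sample prep ends at 2:48 PM − 195 min = 11:33 AM.
Centrifugation ends at 11:33 AM + 255 min = 3:48 PM.
The wash step starts at 3:48 PM − 240 min = 11:48 AM.
Imaging starts at 11:48 AM + 240 min = 3:48 PM.

3:48 PM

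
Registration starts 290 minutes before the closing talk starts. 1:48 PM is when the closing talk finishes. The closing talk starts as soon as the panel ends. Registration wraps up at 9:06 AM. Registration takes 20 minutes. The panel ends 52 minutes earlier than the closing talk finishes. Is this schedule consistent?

No

The panel ends at 1:48 PM − 52 min = 12:56 PM.
So the closing talk starts at 12:56 PM.
Registration starts at 12:56 PM − 290 min = 8:06 AM.
Registration ends at 8:06 AM + 20 min = 8:26 AM.
But registration is also said to end at 9:06 AM — a 40-minute conflict.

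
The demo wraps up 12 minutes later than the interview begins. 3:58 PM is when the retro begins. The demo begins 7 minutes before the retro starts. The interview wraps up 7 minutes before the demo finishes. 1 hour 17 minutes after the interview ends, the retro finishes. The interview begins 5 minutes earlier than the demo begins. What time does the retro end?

The demo starts at 3:58 PM − 7 min = 3:51 PM.
The interview starts at 3:51 PM − 5 min = 3:46 PM.
The demo ends at 3:46 PM + 12 min = 3:58 PM.
The interview ends at 3:58 PM − 7 min = 3:51 PM.
The retro ends at 3:51 PM + 77 min = 5:08 PM.

5:08 PM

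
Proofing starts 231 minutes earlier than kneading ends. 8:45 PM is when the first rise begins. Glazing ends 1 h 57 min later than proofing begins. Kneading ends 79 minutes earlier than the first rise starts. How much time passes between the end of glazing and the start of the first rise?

193 minutes

Kneading ends at 8:45 PM − 79 min = 7:26 PM.
Proofing starts at 7:26 PM − 231 min = 3:35 PM.
Glazing ends at 3:35 PM + 117 min = 5:32 PM.
From 5:32 PM to 8:45 PM is 193 minutes.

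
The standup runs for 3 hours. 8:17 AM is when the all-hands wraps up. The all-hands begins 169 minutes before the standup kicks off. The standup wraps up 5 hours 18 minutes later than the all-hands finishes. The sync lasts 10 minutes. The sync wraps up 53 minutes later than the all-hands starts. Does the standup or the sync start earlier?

the sync

The standup ends at 8:17 AM + 318 min = 1:35 PM.
The standup starts at 1:35 PM − 180 min = 10:35 AM.
The all-hands starts at 10:35 AM − 169 min = 7:46 AM.
The sync ends at 7:46 AM + 53 min = 8:39 AM.
The sync starts at 8:39 AM − 10 min = 8:29 AM.
The standup starts at 10:35 AM and the sync starts at 8:29 AM, so the sync is first.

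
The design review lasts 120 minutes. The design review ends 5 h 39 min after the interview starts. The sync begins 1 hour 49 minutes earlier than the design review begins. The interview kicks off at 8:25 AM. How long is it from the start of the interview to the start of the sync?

The design review ends at 8:25 AM + 339 min = 2:04 PM.
The design review starts at 2:04 PM − 120 min = 12:04 PM.
The sync starts at 12:04 PM − 109 min = 10:15 AM.
From 8:25 AM to 10:15 AM is 1 hour 50 minutes.

1 hour 50 minutes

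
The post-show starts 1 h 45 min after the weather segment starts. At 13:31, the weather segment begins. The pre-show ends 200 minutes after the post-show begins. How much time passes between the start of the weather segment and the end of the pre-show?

305 minutes

The post-show starts at 13:31 + 105 min = 15:16.
The pre-show ends at 15:16 + 200 min = 18:36.
From 13:31 to 18:36 is 305 minutes.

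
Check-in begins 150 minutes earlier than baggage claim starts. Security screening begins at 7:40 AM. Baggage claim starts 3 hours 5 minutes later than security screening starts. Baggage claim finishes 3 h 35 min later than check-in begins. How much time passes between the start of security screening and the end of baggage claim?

4 hours 10 minutes

Baggage claim starts at 7:40 AM + 185 min = 10:45 AM.
Check-in starts at 10:45 AM − 150 min = 8:15 AM.
Baggage claim ends at 8:15 AM + 215 min = 11:50 AM.
From 7:40 AM to 11:50 AM is 4 hours 10 minutes.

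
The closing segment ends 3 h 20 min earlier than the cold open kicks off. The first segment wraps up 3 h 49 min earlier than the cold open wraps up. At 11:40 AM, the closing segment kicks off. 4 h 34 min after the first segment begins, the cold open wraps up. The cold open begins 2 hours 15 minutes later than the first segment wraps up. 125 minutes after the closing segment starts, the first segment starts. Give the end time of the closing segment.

The first segment starts at 11:40 AM + 125 min = 1:45 PM.
The cold open ends at 1:45 PM + 274 min = 6:19 PM.
The first segment ends at 6:19 PM − 229 min = 2:30 PM.
The cold open starts at 2:30 PM + 135 min = 4:45 PM.
The closing segment ends at 4:45 PM − 200 min = 1:25 PM.

1:25 PM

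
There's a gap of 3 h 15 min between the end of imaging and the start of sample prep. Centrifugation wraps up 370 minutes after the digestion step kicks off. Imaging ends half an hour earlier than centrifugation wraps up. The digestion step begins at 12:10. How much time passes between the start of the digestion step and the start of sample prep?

Centrifugation ends at 12:10 + 370 min = 18:20.
Imaging ends at 18:20 − 30 min = 17:50.
Sample prep starts at 17:50 + 195 min = 21:05.
From 12:10 to 21:05 is 8 h 55 min.

8 h 55 min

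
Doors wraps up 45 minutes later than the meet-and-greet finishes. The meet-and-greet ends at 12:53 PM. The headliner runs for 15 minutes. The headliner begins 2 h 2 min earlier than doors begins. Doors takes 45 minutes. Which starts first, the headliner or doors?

the headliner

Doors ends at 12:53 PM + 45 min = 1:38 PM.
Doors starts at 1:38 PM − 45 min = 12:53 PM.
The headliner starts at 12:53 PM − 122 min = 10:51 AM.
The headliner starts at 10:51 AM and doors starts at 12:53 PM, so the headliner is first.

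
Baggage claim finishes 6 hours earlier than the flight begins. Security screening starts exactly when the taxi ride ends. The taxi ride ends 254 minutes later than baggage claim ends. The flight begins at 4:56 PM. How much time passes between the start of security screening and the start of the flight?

106 minutes

Baggage claim ends at 4:56 PM − 360 min = 10:56 AM.
The taxi ride ends at 10:56 AM + 254 min = 3:10 PM.
So security screening starts at 3:10 PM.
From 3:10 PM to 4:56 PM is 106 minutes.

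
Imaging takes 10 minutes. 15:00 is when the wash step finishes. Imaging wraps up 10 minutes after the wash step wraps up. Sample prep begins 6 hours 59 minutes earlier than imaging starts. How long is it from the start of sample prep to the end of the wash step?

Imaging ends at 15:00 + 10 min = 15:10.
Imaging starts at 15:10 − 10 min = 15:00.
Sample prep starts at 15:00 − 419 min = 08:01.
From 08:01 to 15:00 is 6 h 59 min.

6 h 59 min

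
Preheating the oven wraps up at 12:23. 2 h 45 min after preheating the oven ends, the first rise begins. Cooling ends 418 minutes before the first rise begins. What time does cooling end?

08:10

The first rise starts at 12:23 + 165 min = 15:08.
Cooling ends at 15:08 − 418 min = 08:10.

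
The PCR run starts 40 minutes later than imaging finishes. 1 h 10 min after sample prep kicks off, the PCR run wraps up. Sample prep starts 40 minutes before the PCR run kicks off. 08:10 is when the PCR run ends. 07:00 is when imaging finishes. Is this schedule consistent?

The PCR run starts at 07:00 + 40 min = 07:40.
Sample prep starts at 07:40 − 40 min = 07:00.
The PCR run ends at 07:00 + 70 min = 08:10.
That matches the stated 08:10, so the schedule is consistent.

Yes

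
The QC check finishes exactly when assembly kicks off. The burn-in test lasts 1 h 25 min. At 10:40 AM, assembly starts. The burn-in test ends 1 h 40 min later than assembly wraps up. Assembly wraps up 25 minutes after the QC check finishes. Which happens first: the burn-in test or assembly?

assembly

The QC check ends at 10:40 AM.
Assembly ends at 10:40 AM + 25 min = 11:05 AM.
The burn-in test ends at 11:05 AM + 100 min = 12:45 PM.
The burn-in test starts at 12:45 PM − 85 min = 11:20 AM.
The burn-in test starts at 11:20 AM and assembly starts at 10:40 AM, so assembly is first.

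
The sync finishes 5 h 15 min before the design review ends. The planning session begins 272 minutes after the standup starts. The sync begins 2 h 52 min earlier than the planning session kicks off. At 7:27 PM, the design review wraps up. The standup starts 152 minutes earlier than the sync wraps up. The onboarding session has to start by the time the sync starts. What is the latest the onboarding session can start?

1:20 PM

The sync ends at 7:27 PM − 315 min = 2:12 PM.
The standup starts at 2:12 PM − 152 min = 11:40 AM.
The planning session starts at 11:40 AM + 272 min = 4:12 PM.
The sync starts at 4:12 PM − 172 min = 1:20 PM.
The onboarding session is bounded by the sync, so the latest it can start is 1:20 PM.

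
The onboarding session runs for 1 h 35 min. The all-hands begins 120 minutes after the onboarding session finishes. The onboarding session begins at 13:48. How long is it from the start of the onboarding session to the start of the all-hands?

3 hours 35 minutes

The onboarding session ends at 13:48 + 95 min = 15:23.
The all-hands starts at 15:23 + 120 min = 17:23.
From 13:48 to 17:23 is 3 hours 35 minutes.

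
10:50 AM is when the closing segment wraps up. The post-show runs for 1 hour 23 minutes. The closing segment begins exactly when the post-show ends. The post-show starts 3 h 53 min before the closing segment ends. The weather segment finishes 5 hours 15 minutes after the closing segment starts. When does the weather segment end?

1:35 PM

The post-show starts at 10:50 AM − 233 min = 6:57 AM.
The post-show ends at 6:57 AM + 83 min = 8:20 AM.
So the closing segment starts at 8:20 AM.
The weather segment ends at 8:20 AM + 315 min = 1:35 PM.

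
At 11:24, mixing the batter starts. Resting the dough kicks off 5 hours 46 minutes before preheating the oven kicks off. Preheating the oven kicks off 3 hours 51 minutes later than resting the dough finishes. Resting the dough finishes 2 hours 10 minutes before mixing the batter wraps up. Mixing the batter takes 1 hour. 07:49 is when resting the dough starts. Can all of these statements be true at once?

No

Mixing the batter ends at 11:24 + 60 min = 12:24.
Resting the dough ends at 12:24 − 130 min = 10:14.
Preheating the oven starts at 10:14 + 231 min = 14:05.
Resting the dough starts at 14:05 − 346 min = 08:19.
But resting the dough is also said to start at 07:49 — a 30-minute conflict.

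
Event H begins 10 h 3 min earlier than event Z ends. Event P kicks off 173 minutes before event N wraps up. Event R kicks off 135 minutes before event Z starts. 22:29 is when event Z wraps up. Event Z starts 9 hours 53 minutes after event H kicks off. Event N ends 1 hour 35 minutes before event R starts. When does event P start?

Event H starts at 22:29 − 603 min = 12:26.
Event Z starts at 12:26 + 593 min = 22:19.
Event R starts at 22:19 − 135 min = 20:04.
Event N ends at 20:04 − 95 min = 18:29.
Event P starts at 18:29 − 173 min = 15:36.

15:36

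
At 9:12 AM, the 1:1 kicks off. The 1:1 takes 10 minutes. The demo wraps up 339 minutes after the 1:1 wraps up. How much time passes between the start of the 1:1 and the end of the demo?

The 1:1 ends at 9:12 AM + 10 min = 9:22 AM.
The demo ends at 9:22 AM + 339 min = 3:01 PM.
From 9:12 AM to 3:01 PM is 5 h 49 min.

5 h 49 min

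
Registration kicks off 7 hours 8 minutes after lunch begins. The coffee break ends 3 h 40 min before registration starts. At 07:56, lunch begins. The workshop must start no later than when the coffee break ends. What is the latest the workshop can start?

11:24

Registration starts at 07:56 + 428 min = 15:04.
The coffee break ends at 15:04 − 220 min = 11:24.
The workshop is bounded by the coffee break, so the latest it can start is 11:24.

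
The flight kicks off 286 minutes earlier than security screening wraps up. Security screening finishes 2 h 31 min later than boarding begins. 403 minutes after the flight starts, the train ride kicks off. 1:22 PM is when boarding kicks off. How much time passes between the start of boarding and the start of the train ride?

268 minutes

Security screening ends at 1:22 PM + 151 min = 3:53 PM.
The flight starts at 3:53 PM − 286 min = 11:07 AM.
The train ride starts at 11:07 AM + 403 min = 5:50 PM.
From 1:22 PM to 5:50 PM is 268 minutes.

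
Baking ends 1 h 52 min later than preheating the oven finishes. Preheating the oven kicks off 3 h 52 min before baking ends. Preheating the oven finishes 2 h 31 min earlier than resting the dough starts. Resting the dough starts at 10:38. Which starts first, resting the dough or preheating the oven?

preheating the oven

Preheating the oven ends at 10:38 − 151 min = 08:07.
Baking ends at 08:07 + 112 min = 09:59.
Preheating the oven starts at 09:59 − 232 min = 06:07.
Resting the dough starts at 10:38 and preheating the oven starts at 06:07, so preheating the oven is first.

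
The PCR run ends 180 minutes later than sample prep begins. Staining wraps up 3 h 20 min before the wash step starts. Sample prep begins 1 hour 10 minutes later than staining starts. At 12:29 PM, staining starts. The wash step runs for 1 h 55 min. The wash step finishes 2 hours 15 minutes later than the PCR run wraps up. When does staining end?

1:39 PM

Sample prep starts at 12:29 PM + 70 min = 1:39 PM.
The PCR run ends at 1:39 PM + 180 min = 4:39 PM.
The wash step ends at 4:39 PM + 135 min = 6:54 PM.
The wash step starts at 6:54 PM − 115 min = 4:59 PM.
Staining ends at 4:59 PM − 200 min = 1:39 PM.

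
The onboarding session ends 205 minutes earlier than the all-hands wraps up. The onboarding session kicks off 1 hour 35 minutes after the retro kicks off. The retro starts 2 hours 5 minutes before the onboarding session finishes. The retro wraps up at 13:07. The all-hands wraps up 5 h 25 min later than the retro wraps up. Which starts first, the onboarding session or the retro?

The all-hands ends at 13:07 + 325 min = 18:32.
The onboarding session ends at 18:32 − 205 min = 15:07.
The retro starts at 15:07 − 125 min = 13:02.
The onboarding session starts at 13:02 + 95 min = 14:37.
The onboarding session starts at 14:37 and the retro starts at 13:02, so the retro is first.

the retro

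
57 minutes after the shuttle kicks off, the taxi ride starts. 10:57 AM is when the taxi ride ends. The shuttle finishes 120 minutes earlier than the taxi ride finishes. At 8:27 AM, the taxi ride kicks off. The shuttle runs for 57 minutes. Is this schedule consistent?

No

The shuttle ends at 10:57 AM − 120 min = 8:57 AM.
The shuttle starts at 8:57 AM − 57 min = 8:00 AM.
The taxi ride starts at 8:00 AM + 57 min = 8:57 AM.
But the taxi ride is also said to start at 8:27 AM — a 30-minute conflict.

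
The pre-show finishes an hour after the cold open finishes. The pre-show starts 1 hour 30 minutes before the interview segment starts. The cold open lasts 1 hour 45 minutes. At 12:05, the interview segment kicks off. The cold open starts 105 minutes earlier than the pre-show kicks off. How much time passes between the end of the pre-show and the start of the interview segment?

The pre-show starts at 12:05 − 90 min = 10:35.
The cold open starts at 10:35 − 105 min = 08:50.
The cold open ends at 08:50 + 105 min = 10:35.
The pre-show ends at 10:35 + 60 min = 11:35.
From 11:35 to 12:05 is half an hour.

half an hour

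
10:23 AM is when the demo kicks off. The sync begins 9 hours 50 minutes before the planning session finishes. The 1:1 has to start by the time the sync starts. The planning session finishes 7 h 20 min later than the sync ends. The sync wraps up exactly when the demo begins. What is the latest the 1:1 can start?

7:53 AM

The sync ends at 10:23 AM.
The planning session ends at 10:23 AM + 440 min = 5:43 PM.
The sync starts at 5:43 PM − 590 min = 7:53 AM.
The 1:1 is bounded by the sync, so the latest it can start is 7:53 AM.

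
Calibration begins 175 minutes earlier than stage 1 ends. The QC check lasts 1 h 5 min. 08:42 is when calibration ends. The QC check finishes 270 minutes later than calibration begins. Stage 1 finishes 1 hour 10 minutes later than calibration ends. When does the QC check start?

Stage 1 ends at 08:42 + 70 min = 09:52.
Calibration starts at 09:52 − 175 min = 06:57.
The QC check ends at 06:57 + 270 min = 11:27.
The QC check starts at 11:27 − 65 min = 10:22.

10:22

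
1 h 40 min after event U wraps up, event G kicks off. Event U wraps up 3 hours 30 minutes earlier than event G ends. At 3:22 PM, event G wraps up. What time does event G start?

Event U ends at 3:22 PM − 210 min = 11:52 AM.
Event G starts at 11:52 AM + 100 min = 1:32 PM.

1:32 PM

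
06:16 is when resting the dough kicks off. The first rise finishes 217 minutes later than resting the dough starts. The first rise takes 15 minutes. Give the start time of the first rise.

09:38

The first rise ends at 06:16 + 217 min = 09:53.
The first rise starts at 09:53 − 15 min = 09:38.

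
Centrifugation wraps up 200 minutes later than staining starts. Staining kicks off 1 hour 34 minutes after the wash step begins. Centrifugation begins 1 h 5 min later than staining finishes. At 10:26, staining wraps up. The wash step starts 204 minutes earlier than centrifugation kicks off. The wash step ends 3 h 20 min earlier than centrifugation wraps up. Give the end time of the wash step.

09:41

Centrifugation starts at 10:26 + 65 min = 11:31.
The wash step starts at 11:31 − 204 min = 08:07.
Staining starts at 08:07 + 94 min = 09:41.
Centrifugation ends at 09:41 + 200 min = 13:01.
The wash step ends at 13:01 − 200 min = 09:41.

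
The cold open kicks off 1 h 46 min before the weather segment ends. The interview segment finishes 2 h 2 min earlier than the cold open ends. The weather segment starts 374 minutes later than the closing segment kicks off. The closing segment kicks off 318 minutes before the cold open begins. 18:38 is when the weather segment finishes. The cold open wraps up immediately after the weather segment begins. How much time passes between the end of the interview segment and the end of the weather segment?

The cold open starts at 18:38 − 106 min = 16:52.
The closing segment starts at 16:52 − 318 min = 11:34.
The weather segment starts at 11:34 + 374 min = 17:48.
So the cold open ends at 17:48.
The interview segment ends at 17:48 − 122 min = 15:46.
From 15:46 to 18:38 is 2 hours 52 minutes.

2 hours 52 minutes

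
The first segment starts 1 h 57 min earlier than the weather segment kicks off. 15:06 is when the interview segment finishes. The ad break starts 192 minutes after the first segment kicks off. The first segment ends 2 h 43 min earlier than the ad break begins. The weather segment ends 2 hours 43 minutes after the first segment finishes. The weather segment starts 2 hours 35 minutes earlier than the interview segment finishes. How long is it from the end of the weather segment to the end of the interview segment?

1 hour 20 minutes

The weather segment starts at 15:06 − 155 min = 12:31.
The first segment starts at 12:31 − 117 min = 10:34.
The ad break starts at 10:34 + 192 min = 13:46.
The first segment ends at 13:46 − 163 min = 11:03.
The weather segment ends at 11:03 + 163 min = 13:46.
From 13:46 to 15:06 is 1 hour 20 minutes.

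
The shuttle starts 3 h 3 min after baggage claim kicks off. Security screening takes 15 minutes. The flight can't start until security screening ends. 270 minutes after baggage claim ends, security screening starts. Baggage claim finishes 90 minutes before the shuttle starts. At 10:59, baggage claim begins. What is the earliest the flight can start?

The shuttle starts at 10:59 + 183 min = 14:02.
Baggage claim ends at 14:02 − 90 min = 12:32.
Security screening starts at 12:32 + 270 min = 17:02.
Security screening ends at 17:02 + 15 min = 17:17.
The flight is bounded by security screening, so the earliest it can start is 17:17.

17:17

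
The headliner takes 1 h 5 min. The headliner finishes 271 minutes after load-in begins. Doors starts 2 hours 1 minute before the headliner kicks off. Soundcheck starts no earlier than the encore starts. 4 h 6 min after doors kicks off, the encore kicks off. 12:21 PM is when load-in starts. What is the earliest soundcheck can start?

The headliner ends at 12:21 PM + 271 min = 4:52 PM.
The headliner starts at 4:52 PM − 65 min = 3:47 PM.
Doors starts at 3:47 PM − 121 min = 1:46 PM.
The encore starts at 1:46 PM + 246 min = 5:52 PM.
Soundcheck is bounded by the encore, so the earliest it can start is 5:52 PM.

5:52 PM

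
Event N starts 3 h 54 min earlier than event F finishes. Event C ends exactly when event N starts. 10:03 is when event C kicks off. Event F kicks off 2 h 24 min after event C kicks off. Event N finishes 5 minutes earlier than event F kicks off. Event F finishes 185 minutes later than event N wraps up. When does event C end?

11:33

Event F starts at 10:03 + 144 min = 12:27.
Event N ends at 12:27 − 5 min = 12:22.
Event F ends at 12:22 + 185 min = 15:27.
Event N starts at 15:27 − 234 min = 11:33.
So event C ends at 11:33.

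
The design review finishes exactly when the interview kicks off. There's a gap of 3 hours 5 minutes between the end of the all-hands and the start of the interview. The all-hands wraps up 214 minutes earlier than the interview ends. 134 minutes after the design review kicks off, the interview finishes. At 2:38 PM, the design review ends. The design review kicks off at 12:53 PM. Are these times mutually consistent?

The interview ends at 12:53 PM + 134 min = 3:07 PM.
The all-hands ends at 3:07 PM − 214 min = 11:33 AM.
The interview starts at 11:33 AM + 185 min = 2:38 PM.
So the design review ends at 2:38 PM.
That matches the stated 2:38 PM, so the schedule is consistent.

Yes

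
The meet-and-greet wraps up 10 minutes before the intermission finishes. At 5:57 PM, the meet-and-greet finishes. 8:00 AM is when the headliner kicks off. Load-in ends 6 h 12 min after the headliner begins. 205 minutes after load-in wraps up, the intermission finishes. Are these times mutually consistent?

Load-in ends at 8:00 AM + 372 min = 2:12 PM.
The intermission ends at 2:12 PM + 205 min = 5:37 PM.
The meet-and-greet ends at 5:37 PM − 10 min = 5:27 PM.
But the meet-and-greet is also said to end at 5:57 PM — a 30-minute conflict.

No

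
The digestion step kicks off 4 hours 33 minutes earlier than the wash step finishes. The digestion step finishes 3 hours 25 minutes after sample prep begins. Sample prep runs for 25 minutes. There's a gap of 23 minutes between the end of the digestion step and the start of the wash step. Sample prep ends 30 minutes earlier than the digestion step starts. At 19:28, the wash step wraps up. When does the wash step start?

The digestion step starts at 19:28 − 273 min = 14:55.
Sample prep ends at 14:55 − 30 min = 14:25.
Sample prep starts at 14:25 − 25 min = 14:00.
The digestion step ends at 14:00 + 205 min = 17:25.
The wash step starts at 17:25 + 23 min = 17:48.

17:48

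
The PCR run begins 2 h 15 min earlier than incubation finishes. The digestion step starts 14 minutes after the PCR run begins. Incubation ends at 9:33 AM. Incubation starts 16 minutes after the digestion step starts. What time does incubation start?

The PCR run starts at 9:33 AM − 135 min = 7:18 AM.
The digestion step starts at 7:18 AM + 14 min = 7:32 AM.
Incubation starts at 7:32 AM + 16 min = 7:48 AM.

7:48 AM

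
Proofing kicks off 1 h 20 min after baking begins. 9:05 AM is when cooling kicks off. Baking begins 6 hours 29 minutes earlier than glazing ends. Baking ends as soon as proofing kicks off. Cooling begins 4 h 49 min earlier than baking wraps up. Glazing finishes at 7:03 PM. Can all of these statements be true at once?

Yes

Baking starts at 7:03 PM − 389 min = 12:34 PM.
Proofing starts at 12:34 PM + 80 min = 1:54 PM.
So baking ends at 1:54 PM.
Cooling starts at 1:54 PM − 289 min = 9:05 AM.
That matches the stated 9:05 AM, so the schedule is consistent.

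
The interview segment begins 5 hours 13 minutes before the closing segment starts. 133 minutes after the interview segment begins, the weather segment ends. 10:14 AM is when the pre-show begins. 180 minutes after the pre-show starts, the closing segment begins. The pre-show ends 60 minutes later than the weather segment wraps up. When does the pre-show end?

11:14 AM

The closing segment starts at 10:14 AM + 180 min = 1:14 PM.
The interview segment starts at 1:14 PM − 313 min = 8:01 AM.
The weather segment ends at 8:01 AM + 133 min = 10:14 AM.
The pre-show ends at 10:14 AM + 60 min = 11:14 AM.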